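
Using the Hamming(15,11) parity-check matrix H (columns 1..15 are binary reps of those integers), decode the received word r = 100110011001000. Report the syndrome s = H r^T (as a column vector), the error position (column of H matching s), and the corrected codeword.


s = (1, 1, 0, 1)^T, error position = 13, corrected codeword c = 100110011001100

Compute s = H r^T mod 2 one row at a time:
  s_1 = 1 + 1 + 0 + 0 + 1 + 0 + 0 + 0 = 3 ≡ 1 (mod 2).
  s_2 = 1 + 1 + 0 + 0 + 1 + 0 + 0 + 0 = 3 ≡ 1 (mod 2).
  s_3 = 0 + 0 + 0 + 0 + 0 + 0 + 0 + 0 = 0 ≡ 0 (mod 2).
  s_4 = 1 + 0 + 1 + 0 + 1 + 0 + 0 + 0 = 3 ≡ 1 (mod 2).
s = (1, 1, 0, 1)^T — this equals column 13 of H (binary 1101), so error is at position 13.
Correct: flip bit 13 of r = 100110011001000 to get c = 100110011001100.


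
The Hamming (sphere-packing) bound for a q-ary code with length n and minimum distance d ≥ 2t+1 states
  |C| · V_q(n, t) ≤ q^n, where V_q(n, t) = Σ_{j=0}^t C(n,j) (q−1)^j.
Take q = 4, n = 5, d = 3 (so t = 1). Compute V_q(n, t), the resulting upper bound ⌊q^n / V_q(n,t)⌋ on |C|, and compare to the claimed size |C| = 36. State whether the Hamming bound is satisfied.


V_q(n, t) = 16, q^n = 1024, Hamming bound = 64, |C| = 36 ≤ bound (satisfied).

Step 1: Compute V_q(n, t) = Σ_{j=0}^1 C(n, j) (q−1)^j.
  j = 0: C(5,0)·(3)^0 = 1·1 = 1.
  j = 1: C(5,1)·(3)^1 = 5·3 = 15.
  V_q(n, t) = 1 + 15 = 16.
Step 2: q^n = 4^5 = 1024.
Step 3: Hamming bound ⌊q^n / V_q(n,t)⌋ = ⌊1024/16⌋ = 64.
Step 4: Compare |C| = 36 to 64: satisfied.
The claimed |C| lies below the Hamming bound.


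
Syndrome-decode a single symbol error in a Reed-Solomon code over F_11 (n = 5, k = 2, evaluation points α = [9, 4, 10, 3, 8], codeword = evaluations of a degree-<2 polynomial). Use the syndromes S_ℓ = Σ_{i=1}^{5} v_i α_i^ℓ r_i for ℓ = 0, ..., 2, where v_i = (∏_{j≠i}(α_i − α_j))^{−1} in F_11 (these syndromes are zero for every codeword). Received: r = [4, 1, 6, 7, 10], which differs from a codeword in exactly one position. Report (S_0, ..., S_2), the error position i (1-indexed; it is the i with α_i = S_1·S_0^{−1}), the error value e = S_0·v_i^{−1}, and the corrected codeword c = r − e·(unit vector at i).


S = (9, 2, 9), error at position 3, error magnitude e = 8, c = [4, 1, 9, 7, 10].

Step 1: column multipliers v_i = (∏_{j≠i}(α_i − α_j))^{−1} mod 11.
  i = 1 (α = 9): (9−4)(9−10)(9−3)(9−8) = 5·(−1)·6·1 = −30 ≡ 3, so v_1 = 3^{−1} = 4 (mod 11).
  i = 2 (α = 4): (4−9)(4−10)(4−3)(4−8) = (−5)·(−6)·1·(−4) = −120 ≡ 1, so v_2 = 1^{−1} = 1 (mod 11).
  i = 3 (α = 10): (10−9)(10−4)(10−3)(10−8) = 1·6·7·2 = 84 ≡ 7, so v_3 = 7^{−1} = 8 (mod 11).
  i = 4 (α = 3): (3−9)(3−4)(3−10)(3−8) = (−6)·(−1)·(−7)·(−5) = 210 ≡ 1, so v_4 = 1^{−1} = 1 (mod 11).
  i = 5 (α = 8): (8−9)(8−4)(8−10)(8−3) = (−1)·4·(−2)·5 = 40 ≡ 7, so v_5 = 7^{−1} = 8 (mod 11).
  v = [4, 1, 8, 1, 8].
Step 2: syndromes of r = [4, 1, 6, 7, 10] (all sums mod 11).
  S_0 = Σ v_i r_i = 4·4 + 1·1 + 8·6 + 1·7 + 8·10 = 152 ≡ 9.
  S_1 = Σ v_i α_i r_i = 4·9·4 + 1·4·1 + 8·10·6 + 1·3·7 + 8·8·10 = 1289 ≡ 2.
  α_i^2 mod 11 = [4, 5, 1, 9, 9].
  S_2 = Σ v_i α_i^2 r_i = 4·4·4 + 1·5·1 + 8·1·6 + 1·9·7 + 8·9·10 = 900 ≡ 9.
  S = (9, 2, 9) ≠ 0, so r is not a codeword (an error is present).
Step 3: locate the error. For a single error e at position i, S_ℓ = v_i·e·α_i^ℓ, so α_err = S_1/S_0.
  S_0^{−1} = 9^{−1} = 5 (mod 11), so α_err = 2·5 = 10 ≡ 10 = α_3. Error position i = 3.
  Consistency check: S_2/S_1 = 9·6 = 54 ≡ 10 = α_err ✓ (single-error assumption holds).
Step 4: error magnitude e = S_0/v_3 = S_0·∏_{j≠3}(α_3 − α_j) = 9·7 = 63 ≡ 8 (mod 11).
Step 5: correct position 3: c_3 = r_3 − e = 6 − 8 ≡ 9 (mod 11). Hence c = [4, 1, 9, 7, 10].
  Check: interpolating c through the α_i gives m(x) = 3 + 5·x (degree < 2) with m(α_i) = c_i for every i, so c is indeed a codeword.


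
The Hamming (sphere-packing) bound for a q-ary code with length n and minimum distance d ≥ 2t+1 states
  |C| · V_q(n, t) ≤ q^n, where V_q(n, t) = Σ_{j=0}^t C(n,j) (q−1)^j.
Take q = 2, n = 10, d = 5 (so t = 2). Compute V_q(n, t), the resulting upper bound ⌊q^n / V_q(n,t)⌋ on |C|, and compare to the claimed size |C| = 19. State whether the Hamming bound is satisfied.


V_q(n, t) = 56, q^n = 1024, Hamming bound = 18, |C| = 19 > bound (violated).

Step 1: Compute V_q(n, t) = Σ_{j=0}^2 C(n, j) (q−1)^j.
  j = 0: C(10,0)·(1)^0 = 1·1 = 1.
  j = 1: C(10,1)·(1)^1 = 10·1 = 10.
  j = 2: C(10,2)·(1)^2 = 45·1 = 45.
  V_q(n, t) = 1 + 10 + 45 = 56.
Step 2: q^n = 2^10 = 1024.
Step 3: Hamming bound ⌊q^n / V_q(n,t)⌋ = ⌊1024/56⌋ = 18.
Step 4: Compare |C| = 19 to 18: violated.
The claimed |C| lies above the Hamming bound, so no 2-ary code of length 10 with d ≥ 5 can have 19 codewords.


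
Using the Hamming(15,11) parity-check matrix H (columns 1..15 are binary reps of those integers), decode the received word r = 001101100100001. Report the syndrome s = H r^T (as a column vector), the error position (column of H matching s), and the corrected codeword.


s = (0, 0, 1, 1)^T, error position = 3, corrected codeword c = 000101100100001

Compute s = H r^T mod 2 one row at a time:
  s_1 = 0 + 0 + 1 + 0 + 0 + 0 + 0 + 1 = 2 ≡ 0 (mod 2).
  s_2 = 1 + 0 + 1 + 1 + 0 + 0 + 0 + 1 = 4 ≡ 0 (mod 2).
  s_3 = 0 + 1 + 1 + 1 + 1 + 0 + 0 + 1 = 5 ≡ 1 (mod 2).
  s_4 = 0 + 1 + 0 + 1 + 0 + 0 + 0 + 1 = 3 ≡ 1 (mod 2).
s = (0, 0, 1, 1)^T — this equals column 3 of H (binary 0011), so error is at position 3.
Correct: flip bit 3 of r = 001101100100001 to get c = 000101100100001.


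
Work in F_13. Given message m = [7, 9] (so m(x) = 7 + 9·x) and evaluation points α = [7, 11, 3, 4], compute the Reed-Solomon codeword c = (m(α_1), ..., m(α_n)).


c = [5, 2, 8, 4]

Message polynomial: m(x) = 7 + 9·x (mod 13).
For each evaluation point α_i, compute m(α_i) mod 13:
  α_1 = 7: Horner steps 9 → 5, so m(7) = 5.
  α_2 = 11: Horner steps 9 → 2, so m(11) = 2.
  α_3 = 3: Horner steps 9 → 8, so m(3) = 8.
  α_4 = 4: Horner steps 9 → 4, so m(4) = 4.
Codeword c = [5, 2, 8, 4] ∈ F_13^4.


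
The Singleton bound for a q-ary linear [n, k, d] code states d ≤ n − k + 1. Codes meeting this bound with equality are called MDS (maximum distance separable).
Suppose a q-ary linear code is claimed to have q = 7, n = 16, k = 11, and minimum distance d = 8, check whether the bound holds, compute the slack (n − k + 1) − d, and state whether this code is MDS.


Singleton RHS = n − k + 1 = 6, slack = -2, bound violated (no such code; not MDS).

Singleton bound: d ≤ n − k + 1.
Here n = 16, k = 11, so n − k + 1 = 6.
Given d = 8, check d ≤ 6: NO.
Slack = (n − k + 1) − d = -2.
The slack is negative: d = 8 exceeds n − k + 1 = 6 by 2, so the Singleton bound is violated and no linear [16, 11, 8]_7 code can exist. In particular it is not MDS (MDS requires d = n − k + 1 exactly).
Description: the claimed parameters are [16, 11, 8]_7; such a code would be impossible (violates the Singleton bound).


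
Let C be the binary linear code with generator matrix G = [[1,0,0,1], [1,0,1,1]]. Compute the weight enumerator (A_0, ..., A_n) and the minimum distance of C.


Weight distribution: A_0 = 1, A_1 = 1, A_2 = 1, A_3 = 1. Minimum distance d = 1.

Enumerate all 2^2 = 4 messages m ∈ F_2^2.
For each, compute codeword c = mG in F_2^4, then tally its weight.
  m = 00 → c = 0000, weight = 0.
  m = 10 → c = 1001, weight = 2.
  m = 01 → c = 1011, weight = 3.
  m = 11 → c = 0010, weight = 1.
Tally weights:
  weight 0: 1 codewords.
  weight 1: 1 codewords.
  weight 2: 1 codewords.
  weight 3: 1 codewords.
Minimum distance d = smallest w > 0 with A_w > 0 = 1.
Sanity: Σ A_w = 4 = 2^2 = 4 ✓.


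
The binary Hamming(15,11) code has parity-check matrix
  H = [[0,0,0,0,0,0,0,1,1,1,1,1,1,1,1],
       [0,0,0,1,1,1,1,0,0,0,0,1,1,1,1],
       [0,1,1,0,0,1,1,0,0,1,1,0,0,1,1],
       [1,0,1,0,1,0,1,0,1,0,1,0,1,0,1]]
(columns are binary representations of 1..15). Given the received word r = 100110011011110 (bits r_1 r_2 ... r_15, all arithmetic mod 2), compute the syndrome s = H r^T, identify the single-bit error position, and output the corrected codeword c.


s = (0, 1, 0, 1)^T, error position = 5, corrected codeword c = 100100011011110

Compute s = H r^T mod 2 one row at a time:
  s_1 = 1 + 1 + 0 + 1 + 1 + 1 + 1 + 0 = 6 ≡ 0 (mod 2).
  s_2 = 1 + 1 + 0 + 0 + 1 + 1 + 1 + 0 = 5 ≡ 1 (mod 2).
  s_3 = 0 + 0 + 0 + 0 + 0 + 1 + 1 + 0 = 2 ≡ 0 (mod 2).
  s_4 = 1 + 0 + 1 + 0 + 1 + 1 + 1 + 0 = 5 ≡ 1 (mod 2).
s = (0, 1, 0, 1)^T — this equals column 5 of H (binary 0101), so error is at position 5.
Correct: flip bit 5 of r = 100110011011110 to get c = 100100011011110.


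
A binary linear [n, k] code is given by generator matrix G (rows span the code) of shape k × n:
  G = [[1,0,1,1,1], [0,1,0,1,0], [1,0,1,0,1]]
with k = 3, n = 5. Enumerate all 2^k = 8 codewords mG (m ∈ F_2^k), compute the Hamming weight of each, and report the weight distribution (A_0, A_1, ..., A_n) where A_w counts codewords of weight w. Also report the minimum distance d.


Weight distribution: A_0 = 1, A_1 = 2, A_2 = 1, A_3 = 1, A_4 = 2, A_5 = 1. Minimum distance d = 1.

Enumerate all 2^3 = 8 messages m ∈ F_2^3.
For each, compute codeword c = mG in F_2^5, then tally its weight.
  m = 000 → c = 00000, weight = 0.
  m = 100 → c = 10111, weight = 4.
  m = 010 → c = 01010, weight = 2.
  m = 110 → c = 11101, weight = 4.
  m = 001 → c = 10101, weight = 3.
  m = 101 → c = 00010, weight = 1.
  m = 011 → c = 11111, weight = 5.
  m = 111 → c = 01000, weight = 1.
Tally weights:
  weight 0: 1 codewords.
  weight 1: 2 codewords.
  weight 2: 1 codewords.
  weight 3: 1 codewords.
  weight 4: 2 codewords.
  weight 5: 1 codewords.
Minimum distance d = smallest w > 0 with A_w > 0 = 1.
Sanity: Σ A_w = 8 = 2^3 = 8 ✓.


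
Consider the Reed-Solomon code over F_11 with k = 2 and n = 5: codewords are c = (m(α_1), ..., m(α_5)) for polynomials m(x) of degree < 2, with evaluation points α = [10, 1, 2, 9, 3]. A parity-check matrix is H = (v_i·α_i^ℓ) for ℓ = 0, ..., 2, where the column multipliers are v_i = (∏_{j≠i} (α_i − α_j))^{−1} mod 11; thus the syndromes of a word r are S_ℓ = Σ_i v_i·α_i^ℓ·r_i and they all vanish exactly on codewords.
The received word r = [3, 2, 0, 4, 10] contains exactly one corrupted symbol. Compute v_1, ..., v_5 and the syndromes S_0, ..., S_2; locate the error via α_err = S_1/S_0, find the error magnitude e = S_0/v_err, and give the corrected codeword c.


S = (1, 1, 1), error at position 2, error magnitude e = 1, c = [3, 1, 0, 4, 10].

Step 1: column multipliers v_i = (∏_{j≠i}(α_i − α_j))^{−1} mod 11.
  i = 1 (α = 10): (10−1)(10−2)(10−9)(10−3) = 9·8·1·7 = 504 ≡ 9, so v_1 = 9^{−1} = 5 (mod 11).
  i = 2 (α = 1): (1−10)(1−2)(1−9)(1−3) = (−9)·(−1)·(−8)·(−2) = 144 ≡ 1, so v_2 = 1^{−1} = 1 (mod 11).
  i = 3 (α = 2): (2−10)(2−1)(2−9)(2−3) = (−8)·1·(−7)·(−1) = −56 ≡ 10, so v_3 = 10^{−1} = 10 (mod 11).
  i = 4 (α = 9): (9−10)(9−1)(9−2)(9−3) = (−1)·8·7·6 = −336 ≡ 5, so v_4 = 5^{−1} = 9 (mod 11).
  i = 5 (α = 3): (3−10)(3−1)(3−2)(3−9) = (−7)·2·1·(−6) = 84 ≡ 7, so v_5 = 7^{−1} = 8 (mod 11).
  v = [5, 1, 10, 9, 8].
Step 2: syndromes of r = [3, 2, 0, 4, 10] (all sums mod 11).
  S_0 = Σ v_i r_i = 5·3 + 1·2 + 10·0 + 9·4 + 8·10 = 133 ≡ 1.
  S_1 = Σ v_i α_i r_i = 5·10·3 + 1·1·2 + 10·2·0 + 9·9·4 + 8·3·10 = 716 ≡ 1.
  α_i^2 mod 11 = [1, 1, 4, 4, 9].
  S_2 = Σ v_i α_i^2 r_i = 5·1·3 + 1·1·2 + 10·4·0 + 9·4·4 + 8·9·10 = 881 ≡ 1.
  S = (1, 1, 1) ≠ 0, so r is not a codeword (an error is present).
Step 3: locate the error. For a single error e at position i, S_ℓ = v_i·e·α_i^ℓ, so α_err = S_1/S_0.
  S_0^{−1} = 1^{−1} = 1 (mod 11), so α_err = 1·1 = 1 ≡ 1 = α_2. Error position i = 2.
  Consistency check: S_2/S_1 = 1·1 = 1 ≡ 1 = α_err ✓ (single-error assumption holds).
Step 4: error magnitude e = S_0/v_2 = S_0·∏_{j≠2}(α_2 − α_j) = 1·1 = 1 ≡ 1 (mod 11).
Step 5: correct position 2: c_2 = r_2 − e = 2 − 1 ≡ 1 (mod 11). Hence c = [3, 1, 0, 4, 10].
  Check: interpolating c through the α_i gives m(x) = 2 + 10·x (degree < 2) with m(α_i) = c_i for every i, so c is indeed a codeword.


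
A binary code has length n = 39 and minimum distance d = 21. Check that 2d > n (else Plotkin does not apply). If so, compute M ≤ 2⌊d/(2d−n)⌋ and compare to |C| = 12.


Plotkin bound M ≤ 14; given |C| = 12 ≤ bound (satisfied).

Check applicability: 2d = 42, n = 39.
2d − n = 3 > 0, so Plotkin applies.
Compute d/(2d−n) = 21/3 ≈ 7.0000.
⌊d/(2d−n)⌋ = 7.
Plotkin bound: M ≤ 2·7 = 14.
Given |C| = 12, check: satisfied.
This |C| is below the Plotkin bound.


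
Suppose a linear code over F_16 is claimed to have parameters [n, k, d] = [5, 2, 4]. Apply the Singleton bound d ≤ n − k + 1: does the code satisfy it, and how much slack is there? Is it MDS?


Singleton RHS = n − k + 1 = 4, slack = 0, bound satisfied, MDS.

Singleton bound: d ≤ n − k + 1.
Here n = 5, k = 2, so n − k + 1 = 4.
Given d = 4, check d ≤ 4: YES.
Slack = (n − k + 1) − d = 0.
The code is MDS (slack = 0).
Description: the claimed parameters are [5, 2, 4]_16; such a code would be MDS (meets Singleton bound).


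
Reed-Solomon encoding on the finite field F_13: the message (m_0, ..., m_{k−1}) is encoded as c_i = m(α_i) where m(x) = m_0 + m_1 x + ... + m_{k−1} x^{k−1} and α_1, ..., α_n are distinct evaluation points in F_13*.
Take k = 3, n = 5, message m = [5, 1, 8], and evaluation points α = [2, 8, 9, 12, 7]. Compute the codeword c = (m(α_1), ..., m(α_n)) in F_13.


c = [0, 5, 12, 12, 1]

Message polynomial: m(x) = 5 + 1·x + 8·x^2 (mod 13).
For each evaluation point α_i, compute m(α_i) mod 13:
  α_1 = 2: Horner steps 8 → 4 → 0, so m(2) = 0.
  α_2 = 8: Horner steps 8 → 0 → 5, so m(8) = 5.
  α_3 = 9: Horner steps 8 → 8 → 12, so m(9) = 12.
  α_4 = 12: Horner steps 8 → 6 → 12, so m(12) = 12.
  α_5 = 7: Horner steps 8 → 5 → 1, so m(7) = 1.
Codeword c = [0, 5, 12, 12, 1] ∈ F_13^5.


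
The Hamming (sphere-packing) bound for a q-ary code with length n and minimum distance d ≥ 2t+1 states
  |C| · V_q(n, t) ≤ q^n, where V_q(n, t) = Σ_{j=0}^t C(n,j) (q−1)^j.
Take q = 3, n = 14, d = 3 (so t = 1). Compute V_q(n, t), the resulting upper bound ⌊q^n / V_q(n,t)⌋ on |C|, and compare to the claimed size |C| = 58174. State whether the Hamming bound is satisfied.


V_q(n, t) = 29, q^n = 4782969, Hamming bound = 164929, |C| = 58174 ≤ bound (satisfied).

Step 1: Compute V_q(n, t) = Σ_{j=0}^1 C(n, j) (q−1)^j.
  j = 0: C(14,0)·(2)^0 = 1·1 = 1.
  j = 1: C(14,1)·(2)^1 = 14·2 = 28.
  V_q(n, t) = 1 + 28 = 29.
Step 2: q^n = 3^14 = 4782969.
Step 3: Hamming bound ⌊q^n / V_q(n,t)⌋ = ⌊4782969/29⌋ = 164929.
Step 4: Compare |C| = 58174 to 164929: satisfied.
The claimed |C| lies below the Hamming bound.


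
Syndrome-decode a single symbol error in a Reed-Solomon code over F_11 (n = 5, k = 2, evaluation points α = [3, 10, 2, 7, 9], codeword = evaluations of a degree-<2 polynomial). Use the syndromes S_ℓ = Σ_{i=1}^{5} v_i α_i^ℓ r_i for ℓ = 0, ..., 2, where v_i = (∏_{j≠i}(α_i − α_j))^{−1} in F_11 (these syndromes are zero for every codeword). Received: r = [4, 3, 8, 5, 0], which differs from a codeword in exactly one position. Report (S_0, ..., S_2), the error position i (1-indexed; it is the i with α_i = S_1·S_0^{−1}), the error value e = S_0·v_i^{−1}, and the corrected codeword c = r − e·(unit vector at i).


S = (8, 5, 10), error at position 3, error magnitude e = 7, c = [4, 3, 1, 5, 0].

Step 1: column multipliers v_i = (∏_{j≠i}(α_i − α_j))^{−1} mod 11.
  i = 1 (α = 3): (3−10)(3−2)(3−7)(3−9) = (−7)·1·(−4)·(−6) = −168 ≡ 8, so v_1 = 8^{−1} = 7 (mod 11).
  i = 2 (α = 10): (10−3)(10−2)(10−7)(10−9) = 7·8·3·1 = 168 ≡ 3, so v_2 = 3^{−1} = 4 (mod 11).
  i = 3 (α = 2): (2−3)(2−10)(2−7)(2−9) = (−1)·(−8)·(−5)·(−7) = 280 ≡ 5, so v_3 = 5^{−1} = 9 (mod 11).
  i = 4 (α = 7): (7−3)(7−10)(7−2)(7−9) = 4·(−3)·5·(−2) = 120 ≡ 10, so v_4 = 10^{−1} = 10 (mod 11).
  i = 5 (α = 9): (9−3)(9−10)(9−2)(9−7) = 6·(−1)·7·2 = −84 ≡ 4, so v_5 = 4^{−1} = 3 (mod 11).
  v = [7, 4, 9, 10, 3].
Step 2: syndromes of r = [4, 3, 8, 5, 0] (all sums mod 11).
  S_0 = Σ v_i r_i = 7·4 + 4·3 + 9·8 + 10·5 + 3·0 = 162 ≡ 8.
  S_1 = Σ v_i α_i r_i = 7·3·4 + 4·10·3 + 9·2·8 + 10·7·5 + 3·9·0 = 698 ≡ 5.
  α_i^2 mod 11 = [9, 1, 4, 5, 4].
  S_2 = Σ v_i α_i^2 r_i = 7·9·4 + 4·1·3 + 9·4·8 + 10·5·5 + 3·4·0 = 802 ≡ 10.
  S = (8, 5, 10) ≠ 0, so r is not a codeword (an error is present).
Step 3: locate the error. For a single error e at position i, S_ℓ = v_i·e·α_i^ℓ, so α_err = S_1/S_0.
  S_0^{−1} = 8^{−1} = 7 (mod 11), so α_err = 5·7 = 35 ≡ 2 = α_3. Error position i = 3.
  Consistency check: S_2/S_1 = 10·9 = 90 ≡ 2 = α_err ✓ (single-error assumption holds).
Step 4: error magnitude e = S_0/v_3 = S_0·∏_{j≠3}(α_3 − α_j) = 8·5 = 40 ≡ 7 (mod 11).
Step 5: correct position 3: c_3 = r_3 − e = 8 − 7 ≡ 1 (mod 11). Hence c = [4, 3, 1, 5, 0].
  Check: interpolating c through the α_i gives m(x) = 6 + 3·x (degree < 2) with m(α_i) = c_i for every i, so c is indeed a codeword.


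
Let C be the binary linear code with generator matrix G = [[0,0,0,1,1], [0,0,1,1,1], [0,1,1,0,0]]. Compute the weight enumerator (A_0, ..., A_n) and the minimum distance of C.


Weight distribution: A_0 = 1, A_1 = 2, A_2 = 2, A_3 = 2, A_4 = 1. Minimum distance d = 1.

Enumerate all 2^3 = 8 messages m ∈ F_2^3.
For each, compute codeword c = mG in F_2^5, then tally its weight.
  m = 000 → c = 00000, weight = 0.
  m = 100 → c = 00011, weight = 2.
  m = 010 → c = 00111, weight = 3.
  m = 110 → c = 00100, weight = 1.
  m = 001 → c = 01100, weight = 2.
  m = 101 → c = 01111, weight = 4.
  m = 011 → c = 01011, weight = 3.
  m = 111 → c = 01000, weight = 1.
Tally weights:
  weight 0: 1 codewords.
  weight 1: 2 codewords.
  weight 2: 2 codewords.
  weight 3: 2 codewords.
  weight 4: 1 codewords.
Minimum distance d = smallest w > 0 with A_w > 0 = 1.
Sanity: Σ A_w = 8 = 2^3 = 8 ✓.


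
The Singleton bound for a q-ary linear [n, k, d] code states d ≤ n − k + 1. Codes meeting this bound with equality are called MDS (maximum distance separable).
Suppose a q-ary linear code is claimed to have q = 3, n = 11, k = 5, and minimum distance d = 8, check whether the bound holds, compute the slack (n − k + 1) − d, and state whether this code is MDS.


Singleton RHS = n − k + 1 = 7, slack = -1, bound violated (no such code; not MDS).

Singleton bound: d ≤ n − k + 1.
Here n = 11, k = 5, so n − k + 1 = 7.
Given d = 8, check d ≤ 7: NO.
Slack = (n − k + 1) − d = -1.
The slack is negative: d = 8 exceeds n − k + 1 = 7 by 1, so the Singleton bound is violated and no linear [11, 5, 8]_3 code can exist. In particular it is not MDS (MDS requires d = n − k + 1 exactly).
Description: the claimed parameters are [11, 5, 8]_3; such a code would be impossible (violates the Singleton bound).


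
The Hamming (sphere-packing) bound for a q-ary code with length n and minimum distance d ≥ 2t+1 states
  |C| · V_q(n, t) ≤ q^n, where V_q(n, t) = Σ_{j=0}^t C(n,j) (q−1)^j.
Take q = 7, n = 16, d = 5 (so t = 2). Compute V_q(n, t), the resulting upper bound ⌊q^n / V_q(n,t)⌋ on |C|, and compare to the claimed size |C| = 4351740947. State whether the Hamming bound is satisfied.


V_q(n, t) = 4417, q^n = 33232930569601, Hamming bound = 7523869270, |C| = 4351740947 ≤ bound (satisfied).

Step 1: Compute V_q(n, t) = Σ_{j=0}^2 C(n, j) (q−1)^j.
  j = 0: C(16,0)·(6)^0 = 1·1 = 1.
  j = 1: C(16,1)·(6)^1 = 16·6 = 96.
  j = 2: C(16,2)·(6)^2 = 120·36 = 4320.
  V_q(n, t) = 1 + 96 + 4320 = 4417.
Step 2: q^n = 7^16 = 33232930569601.
Step 3: Hamming bound ⌊q^n / V_q(n,t)⌋ = ⌊33232930569601/4417⌋ = 7523869270.
Step 4: Compare |C| = 4351740947 to 7523869270: satisfied.
The claimed |C| lies below the Hamming bound.


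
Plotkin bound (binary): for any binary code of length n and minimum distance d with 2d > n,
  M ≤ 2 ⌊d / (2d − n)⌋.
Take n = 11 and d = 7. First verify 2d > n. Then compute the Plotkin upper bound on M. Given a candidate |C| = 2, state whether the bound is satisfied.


Plotkin bound M ≤ 4; given |C| = 2 ≤ bound (satisfied).

Check applicability: 2d = 14, n = 11.
2d − n = 3 > 0, so Plotkin applies.
Compute d/(2d−n) = 7/3 ≈ 2.3333.
⌊d/(2d−n)⌋ = 2.
Plotkin bound: M ≤ 2·2 = 4.
Given |C| = 2, check: satisfied.
This |C| is below the Plotkin bound.


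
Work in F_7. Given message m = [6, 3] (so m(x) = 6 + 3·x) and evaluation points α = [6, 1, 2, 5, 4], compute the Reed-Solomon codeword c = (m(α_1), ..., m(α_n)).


c = [3, 2, 5, 0, 4]

Message polynomial: m(x) = 6 + 3·x (mod 7).
For each evaluation point α_i, compute m(α_i) mod 7:
  α_1 = 6: Horner steps 3 → 3, so m(6) = 3.
  α_2 = 1: Horner steps 3 → 2, so m(1) = 2.
  α_3 = 2: Horner steps 3 → 5, so m(2) = 5.
  α_4 = 5: Horner steps 3 → 0, so m(5) = 0.
  α_5 = 4: Horner steps 3 → 4, so m(4) = 4.
Codeword c = [3, 2, 5, 0, 4] ∈ F_7^5.


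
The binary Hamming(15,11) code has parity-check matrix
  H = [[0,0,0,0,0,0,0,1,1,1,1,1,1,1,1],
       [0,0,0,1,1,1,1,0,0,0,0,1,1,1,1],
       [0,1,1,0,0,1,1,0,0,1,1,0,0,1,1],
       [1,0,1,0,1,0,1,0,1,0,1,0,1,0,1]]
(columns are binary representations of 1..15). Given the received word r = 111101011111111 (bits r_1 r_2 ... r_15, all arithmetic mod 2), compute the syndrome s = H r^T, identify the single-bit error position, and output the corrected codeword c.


s = (0, 0, 1, 0)^T, error position = 2, corrected codeword c = 101101011111111

Compute s = H r^T mod 2 one row at a time:
  s_1 = 1 + 1 + 1 + 1 + 1 + 1 + 1 + 1 = 8 ≡ 0 (mod 2).
  s_2 = 1 + 0 + 1 + 0 + 1 + 1 + 1 + 1 = 6 ≡ 0 (mod 2).
  s_3 = 1 + 1 + 1 + 0 + 1 + 1 + 1 + 1 = 7 ≡ 1 (mod 2).
  s_4 = 1 + 1 + 0 + 0 + 1 + 1 + 1 + 1 = 6 ≡ 0 (mod 2).
s = (0, 0, 1, 0)^T — this equals column 2 of H (binary 0010), so error is at position 2.
Correct: flip bit 2 of r = 111101011111111 to get c = 101101011111111.


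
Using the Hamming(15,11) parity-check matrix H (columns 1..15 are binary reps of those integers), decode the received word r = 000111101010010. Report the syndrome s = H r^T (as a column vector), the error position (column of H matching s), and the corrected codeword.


s = (1, 1, 0, 0)^T, error position = 12, corrected codeword c = 000111101011010

Compute s = H r^T mod 2 one row at a time:
  s_1 = 0 + 1 + 0 + 1 + 0 + 0 + 1 + 0 = 3 ≡ 1 (mod 2).
  s_2 = 1 + 1 + 1 + 1 + 0 + 0 + 1 + 0 = 5 ≡ 1 (mod 2).
  s_3 = 0 + 0 + 1 + 1 + 0 + 1 + 1 + 0 = 4 ≡ 0 (mod 2).
  s_4 = 0 + 0 + 1 + 1 + 1 + 1 + 0 + 0 = 4 ≡ 0 (mod 2).
s = (1, 1, 0, 0)^T — this equals column 12 of H (binary 1100), so error is at position 12.
Correct: flip bit 12 of r = 000111101010010 to get c = 000111101011010.


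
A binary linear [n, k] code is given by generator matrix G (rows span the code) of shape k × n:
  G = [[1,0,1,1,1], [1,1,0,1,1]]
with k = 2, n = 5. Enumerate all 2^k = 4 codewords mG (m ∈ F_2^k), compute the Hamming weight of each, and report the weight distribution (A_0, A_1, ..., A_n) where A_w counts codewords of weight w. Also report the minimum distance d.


Weight distribution: A_0 = 1, A_2 = 1, A_4 = 2. Minimum distance d = 2.

Enumerate all 2^2 = 4 messages m ∈ F_2^2.
For each, compute codeword c = mG in F_2^5, then tally its weight.
  m = 00 → c = 00000, weight = 0.
  m = 10 → c = 10111, weight = 4.
  m = 01 → c = 11011, weight = 4.
  m = 11 → c = 01100, weight = 2.
Tally weights:
  weight 0: 1 codewords.
  weight 2: 1 codewords.
  weight 4: 2 codewords.
Minimum distance d = smallest w > 0 with A_w > 0 = 2.
Sanity: Σ A_w = 4 = 2^2 = 4 ✓.


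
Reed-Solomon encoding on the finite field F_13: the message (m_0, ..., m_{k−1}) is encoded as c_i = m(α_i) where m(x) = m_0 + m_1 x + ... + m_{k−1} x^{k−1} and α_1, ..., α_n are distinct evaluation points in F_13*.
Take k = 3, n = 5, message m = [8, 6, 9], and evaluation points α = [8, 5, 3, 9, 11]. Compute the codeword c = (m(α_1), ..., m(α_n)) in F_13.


c = [8, 3, 3, 11, 6]

Message polynomial: m(x) = 8 + 6·x + 9·x^2 (mod 13).
For each evaluation point α_i, compute m(α_i) mod 13:
  α_1 = 8: Horner steps 9 → 0 → 8, so m(8) = 8.
  α_2 = 5: Horner steps 9 → 12 → 3, so m(5) = 3.
  α_3 = 3: Horner steps 9 → 7 → 3, so m(3) = 3.
  α_4 = 9: Horner steps 9 → 9 → 11, so m(9) = 11.
  α_5 = 11: Horner steps 9 → 1 → 6, so m(11) = 6.
Codeword c = [8, 3, 3, 11, 6] ∈ F_13^5.


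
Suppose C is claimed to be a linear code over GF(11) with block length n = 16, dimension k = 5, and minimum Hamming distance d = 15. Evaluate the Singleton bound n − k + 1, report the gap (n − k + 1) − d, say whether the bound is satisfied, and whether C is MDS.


Singleton RHS = n − k + 1 = 12, slack = -3, bound violated (no such code; not MDS).

Singleton bound: d ≤ n − k + 1.
Here n = 16, k = 5, so n − k + 1 = 12.
Given d = 15, check d ≤ 12: NO.
Slack = (n − k + 1) − d = -3.
The slack is negative: d = 15 exceeds n − k + 1 = 12 by 3, so the Singleton bound is violated and no linear [16, 5, 15]_11 code can exist. In particular it is not MDS (MDS requires d = n − k + 1 exactly).
Description: the claimed parameters are [16, 5, 15]_11; such a code would be impossible (violates the Singleton bound).


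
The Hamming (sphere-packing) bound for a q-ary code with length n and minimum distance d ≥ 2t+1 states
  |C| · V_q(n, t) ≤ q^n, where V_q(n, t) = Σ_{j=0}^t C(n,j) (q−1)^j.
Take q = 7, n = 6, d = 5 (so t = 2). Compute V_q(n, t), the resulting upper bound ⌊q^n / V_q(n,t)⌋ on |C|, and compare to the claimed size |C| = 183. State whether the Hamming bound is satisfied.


V_q(n, t) = 577, q^n = 117649, Hamming bound = 203, |C| = 183 ≤ bound (satisfied).

Step 1: Compute V_q(n, t) = Σ_{j=0}^2 C(n, j) (q−1)^j.
  j = 0: C(6,0)·(6)^0 = 1·1 = 1.
  j = 1: C(6,1)·(6)^1 = 6·6 = 36.
  j = 2: C(6,2)·(6)^2 = 15·36 = 540.
  V_q(n, t) = 1 + 36 + 540 = 577.
Step 2: q^n = 7^6 = 117649.
Step 3: Hamming bound ⌊q^n / V_q(n,t)⌋ = ⌊117649/577⌋ = 203.
Step 4: Compare |C| = 183 to 203: satisfied.
The claimed |C| lies below the Hamming bound.


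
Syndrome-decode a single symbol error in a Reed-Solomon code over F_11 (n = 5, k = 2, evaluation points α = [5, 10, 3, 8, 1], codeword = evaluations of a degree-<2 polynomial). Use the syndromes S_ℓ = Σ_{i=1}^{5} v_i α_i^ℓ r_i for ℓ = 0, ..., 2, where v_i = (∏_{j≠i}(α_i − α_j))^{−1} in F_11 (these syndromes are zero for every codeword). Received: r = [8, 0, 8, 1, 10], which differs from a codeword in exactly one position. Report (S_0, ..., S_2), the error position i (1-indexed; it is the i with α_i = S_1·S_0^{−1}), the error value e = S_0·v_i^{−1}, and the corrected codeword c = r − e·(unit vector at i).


S = (7, 10, 8), error at position 3, error magnitude e = 10, c = [8, 0, 9, 1, 10].

Step 1: column multipliers v_i = (∏_{j≠i}(α_i − α_j))^{−1} mod 11.
  i = 1 (α = 5): (5−10)(5−3)(5−8)(5−1) = (−5)·2·(−3)·4 = 120 ≡ 10, so v_1 = 10^{−1} = 10 (mod 11).
  i = 2 (α = 10): (10−5)(10−3)(10−8)(10−1) = 5·7·2·9 = 630 ≡ 3, so v_2 = 3^{−1} = 4 (mod 11).
  i = 3 (α = 3): (3−5)(3−10)(3−8)(3−1) = (−2)·(−7)·(−5)·2 = −140 ≡ 3, so v_3 = 3^{−1} = 4 (mod 11).
  i = 4 (α = 8): (8−5)(8−10)(8−3)(8−1) = 3·(−2)·5·7 = −210 ≡ 10, so v_4 = 10^{−1} = 10 (mod 11).
  i = 5 (α = 1): (1−5)(1−10)(1−3)(1−8) = (−4)·(−9)·(−2)·(−7) = 504 ≡ 9, so v_5 = 9^{−1} = 5 (mod 11).
  v = [10, 4, 4, 10, 5].
Step 2: syndromes of r = [8, 0, 8, 1, 10] (all sums mod 11).
  S_0 = Σ v_i r_i = 10·8 + 4·0 + 4·8 + 10·1 + 5·10 = 172 ≡ 7.
  S_1 = Σ v_i α_i r_i = 10·5·8 + 4·10·0 + 4·3·8 + 10·8·1 + 5·1·10 = 626 ≡ 10.
  α_i^2 mod 11 = [3, 1, 9, 9, 1].
  S_2 = Σ v_i α_i^2 r_i = 10·3·8 + 4·1·0 + 4·9·8 + 10·9·1 + 5·1·10 = 668 ≡ 8.
  S = (7, 10, 8) ≠ 0, so r is not a codeword (an error is present).
Step 3: locate the error. For a single error e at position i, S_ℓ = v_i·e·α_i^ℓ, so α_err = S_1/S_0.
  S_0^{−1} = 7^{−1} = 8 (mod 11), so α_err = 10·8 = 80 ≡ 3 = α_3. Error position i = 3.
  Consistency check: S_2/S_1 = 8·10 = 80 ≡ 3 = α_err ✓ (single-error assumption holds).
Step 4: error magnitude e = S_0/v_3 = S_0·∏_{j≠3}(α_3 − α_j) = 7·3 = 21 ≡ 10 (mod 11).
Step 5: correct position 3: c_3 = r_3 − e = 8 − 10 ≡ 9 (mod 11). Hence c = [8, 0, 9, 1, 10].
  Check: interpolating c through the α_i gives m(x) = 5 + 5·x (degree < 2) with m(α_i) = c_i for every i, so c is indeed a codeword.


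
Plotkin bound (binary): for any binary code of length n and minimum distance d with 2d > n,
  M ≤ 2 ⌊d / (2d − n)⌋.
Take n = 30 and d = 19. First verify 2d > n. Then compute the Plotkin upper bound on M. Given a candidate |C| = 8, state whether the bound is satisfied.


Plotkin bound M ≤ 4; given |C| = 8 > bound (violated).

Check applicability: 2d = 38, n = 30.
2d − n = 8 > 0, so Plotkin applies.
Compute d/(2d−n) = 19/8 ≈ 2.3750.
⌊d/(2d−n)⌋ = 2.
Plotkin bound: M ≤ 2·2 = 4.
Given |C| = 8, check: VIOLATED.
This |C| is above the Plotkin bound, so no binary code with n = 30, d = 19 and 8 codewords exists.


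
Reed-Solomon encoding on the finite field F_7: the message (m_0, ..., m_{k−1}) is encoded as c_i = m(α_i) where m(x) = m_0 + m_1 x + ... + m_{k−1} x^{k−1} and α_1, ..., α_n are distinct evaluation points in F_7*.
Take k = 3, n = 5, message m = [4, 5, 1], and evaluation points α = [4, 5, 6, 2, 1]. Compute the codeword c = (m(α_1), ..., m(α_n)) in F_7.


c = [5, 5, 0, 4, 3]

Message polynomial: m(x) = 4 + 5·x + 1·x^2 (mod 7).
For each evaluation point α_i, compute m(α_i) mod 7:
  α_1 = 4: Horner steps 1 → 2 → 5, so m(4) = 5.
  α_2 = 5: Horner steps 1 → 3 → 5, so m(5) = 5.
  α_3 = 6: Horner steps 1 → 4 → 0, so m(6) = 0.
  α_4 = 2: Horner steps 1 → 0 → 4, so m(2) = 4.
  α_5 = 1: Horner steps 1 → 6 → 3, so m(1) = 3.
Codeword c = [5, 5, 0, 4, 3] ∈ F_7^5.


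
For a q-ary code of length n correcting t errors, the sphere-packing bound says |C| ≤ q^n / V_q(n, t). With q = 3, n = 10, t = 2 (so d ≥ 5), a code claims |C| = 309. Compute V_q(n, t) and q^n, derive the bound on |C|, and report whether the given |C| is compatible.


V_q(n, t) = 201, q^n = 59049, Hamming bound = 293, |C| = 309 > bound (violated).

Step 1: Compute V_q(n, t) = Σ_{j=0}^2 C(n, j) (q−1)^j.
  j = 0: C(10,0)·(2)^0 = 1·1 = 1.
  j = 1: C(10,1)·(2)^1 = 10·2 = 20.
  j = 2: C(10,2)·(2)^2 = 45·4 = 180.
  V_q(n, t) = 1 + 20 + 180 = 201.
Step 2: q^n = 3^10 = 59049.
Step 3: Hamming bound ⌊q^n / V_q(n,t)⌋ = ⌊59049/201⌋ = 293.
Step 4: Compare |C| = 309 to 293: violated.
The claimed |C| lies above the Hamming bound, so no 3-ary code of length 10 with d ≥ 5 can have 309 codewords.


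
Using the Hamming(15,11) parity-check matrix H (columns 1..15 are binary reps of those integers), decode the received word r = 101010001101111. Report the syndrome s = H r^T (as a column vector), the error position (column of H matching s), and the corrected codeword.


s = (0, 1, 0, 0)^T, error position = 4, corrected codeword c = 101110001101111

Compute s = H r^T mod 2 one row at a time:
  s_1 = 0 + 1 + 1 + 0 + 1 + 1 + 1 + 1 = 6 ≡ 0 (mod 2).
  s_2 = 0 + 1 + 0 + 0 + 1 + 1 + 1 + 1 = 5 ≡ 1 (mod 2).
  s_3 = 0 + 1 + 0 + 0 + 1 + 0 + 1 + 1 = 4 ≡ 0 (mod 2).
  s_4 = 1 + 1 + 1 + 0 + 1 + 0 + 1 + 1 = 6 ≡ 0 (mod 2).
s = (0, 1, 0, 0)^T — this equals column 4 of H (binary 0100), so error is at position 4.
Correct: flip bit 4 of r = 101010001101111 to get c = 101110001101111.


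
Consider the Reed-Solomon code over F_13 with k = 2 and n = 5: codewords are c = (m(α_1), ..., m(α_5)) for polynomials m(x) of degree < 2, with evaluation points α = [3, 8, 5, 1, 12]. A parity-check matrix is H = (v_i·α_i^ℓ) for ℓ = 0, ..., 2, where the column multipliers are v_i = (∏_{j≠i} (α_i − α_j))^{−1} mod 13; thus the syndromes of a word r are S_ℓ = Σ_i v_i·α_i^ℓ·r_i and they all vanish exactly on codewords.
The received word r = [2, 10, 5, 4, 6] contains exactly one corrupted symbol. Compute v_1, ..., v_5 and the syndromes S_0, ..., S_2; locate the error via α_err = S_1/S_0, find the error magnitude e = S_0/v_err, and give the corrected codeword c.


S = (8, 1, 5), error at position 3, error magnitude e = 5, c = [2, 10, 0, 4, 6].

Step 1: column multipliers v_i = (∏_{j≠i}(α_i − α_j))^{−1} mod 13.
  i = 1 (α = 3): (3−8)(3−5)(3−1)(3−12) = (−5)·(−2)·2·(−9) = −180 ≡ 2, so v_1 = 2^{−1} = 7 (mod 13).
  i = 2 (α = 8): (8−3)(8−5)(8−1)(8−12) = 5·3·7·(−4) = −420 ≡ 9, so v_2 = 9^{−1} = 3 (mod 13).
  i = 3 (α = 5): (5−3)(5−8)(5−1)(5−12) = 2·(−3)·4·(−7) = 168 ≡ 12, so v_3 = 12^{−1} = 12 (mod 13).
  i = 4 (α = 1): (1−3)(1−8)(1−5)(1−12) = (−2)·(−7)·(−4)·(−11) = 616 ≡ 5, so v_4 = 5^{−1} = 8 (mod 13).
  i = 5 (α = 12): (12−3)(12−8)(12−5)(12−1) = 9·4·7·11 = 2772 ≡ 3, so v_5 = 3^{−1} = 9 (mod 13).
  v = [7, 3, 12, 8, 9].
Step 2: syndromes of r = [2, 10, 5, 4, 6] (all sums mod 13).
  S_0 = Σ v_i r_i = 7·2 + 3·10 + 12·5 + 8·4 + 9·6 = 190 ≡ 8.
  S_1 = Σ v_i α_i r_i = 7·3·2 + 3·8·10 + 12·5·5 + 8·1·4 + 9·12·6 = 1262 ≡ 1.
  α_i^2 mod 13 = [9, 12, 12, 1, 1].
  S_2 = Σ v_i α_i^2 r_i = 7·9·2 + 3·12·10 + 12·12·5 + 8·1·4 + 9·1·6 = 1292 ≡ 5.
  S = (8, 1, 5) ≠ 0, so r is not a codeword (an error is present).
Step 3: locate the error. For a single error e at position i, S_ℓ = v_i·e·α_i^ℓ, so α_err = S_1/S_0.
  S_0^{−1} = 8^{−1} = 5 (mod 13), so α_err = 1·5 = 5 ≡ 5 = α_3. Error position i = 3.
  Consistency check: S_2/S_1 = 5·1 = 5 ≡ 5 = α_err ✓ (single-error assumption holds).
Step 4: error magnitude e = S_0/v_3 = S_0·∏_{j≠3}(α_3 − α_j) = 8·12 = 96 ≡ 5 (mod 13).
Step 5: correct position 3: c_3 = r_3 − e = 5 − 5 ≡ 0 (mod 13). Hence c = [2, 10, 0, 4, 6].
  Check: interpolating c through the α_i gives m(x) = 5 + 12·x (degree < 2) with m(α_i) = c_i for every i, so c is indeed a codeword.


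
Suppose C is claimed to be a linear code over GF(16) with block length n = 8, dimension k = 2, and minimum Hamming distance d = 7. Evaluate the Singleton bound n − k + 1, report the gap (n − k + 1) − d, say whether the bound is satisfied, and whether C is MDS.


Singleton RHS = n − k + 1 = 7, slack = 0, bound satisfied, MDS.

Singleton bound: d ≤ n − k + 1.
Here n = 8, k = 2, so n − k + 1 = 7.
Given d = 7, check d ≤ 7: YES.
Slack = (n − k + 1) − d = 0.
The code is MDS (slack = 0).
Description: the claimed parameters are [8, 2, 7]_16; such a code would be MDS (meets Singleton bound).


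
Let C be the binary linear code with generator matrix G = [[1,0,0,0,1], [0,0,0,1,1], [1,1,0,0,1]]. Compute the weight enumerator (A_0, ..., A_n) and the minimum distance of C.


Weight distribution: A_0 = 1, A_1 = 1, A_2 = 3, A_3 = 3. Minimum distance d = 1.

Enumerate all 2^3 = 8 messages m ∈ F_2^3.
For each, compute codeword c = mG in F_2^5, then tally its weight.
  m = 000 → c = 00000, weight = 0.
  m = 100 → c = 10001, weight = 2.
  m = 010 → c = 00011, weight = 2.
  m = 110 → c = 10010, weight = 2.
  m = 001 → c = 11001, weight = 3.
  m = 101 → c = 01000, weight = 1.
  m = 011 → c = 11010, weight = 3.
  m = 111 → c = 01011, weight = 3.
Tally weights:
  weight 0: 1 codewords.
  weight 1: 1 codewords.
  weight 2: 3 codewords.
  weight 3: 3 codewords.
Minimum distance d = smallest w > 0 with A_w > 0 = 1.
Sanity: Σ A_w = 8 = 2^3 = 8 ✓.


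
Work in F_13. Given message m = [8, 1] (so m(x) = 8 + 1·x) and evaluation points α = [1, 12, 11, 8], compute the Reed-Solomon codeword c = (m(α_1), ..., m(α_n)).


c = [9, 7, 6, 3]

Message polynomial: m(x) = 8 + 1·x (mod 13).
For each evaluation point α_i, compute m(α_i) mod 13:
  α_1 = 1: Horner steps 1 → 9, so m(1) = 9.
  α_2 = 12: Horner steps 1 → 7, so m(12) = 7.
  α_3 = 11: Horner steps 1 → 6, so m(11) = 6.
  α_4 = 8: Horner steps 1 → 3, so m(8) = 3.
Codeword c = [9, 7, 6, 3] ∈ F_13^4.


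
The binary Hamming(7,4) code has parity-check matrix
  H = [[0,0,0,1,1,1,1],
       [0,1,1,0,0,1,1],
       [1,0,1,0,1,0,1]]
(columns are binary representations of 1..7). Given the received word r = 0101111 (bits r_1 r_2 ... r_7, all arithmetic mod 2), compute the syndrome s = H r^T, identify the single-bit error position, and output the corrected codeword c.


s = (0, 1, 0)^T, error position = 2, corrected codeword c = 0001111

Compute s = H r^T mod 2 one row at a time:
  s_1 = 1 + 1 + 1 + 1 = 4 ≡ 0 (mod 2).
  s_2 = 1 + 0 + 1 + 1 = 3 ≡ 1 (mod 2).
  s_3 = 0 + 0 + 1 + 1 = 2 ≡ 0 (mod 2).
s = (0, 1, 0)^T — this equals column 2 of H (binary 010), so error is at position 2.
Correct: flip bit 2 of r = 0101111 to get c = 0001111.


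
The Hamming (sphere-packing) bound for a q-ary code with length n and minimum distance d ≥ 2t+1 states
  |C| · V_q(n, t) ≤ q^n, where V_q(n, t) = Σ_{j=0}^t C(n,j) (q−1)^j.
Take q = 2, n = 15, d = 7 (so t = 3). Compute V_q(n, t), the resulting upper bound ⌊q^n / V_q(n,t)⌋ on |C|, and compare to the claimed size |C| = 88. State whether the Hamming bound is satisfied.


V_q(n, t) = 576, q^n = 32768, Hamming bound = 56, |C| = 88 > bound (violated).

Step 1: Compute V_q(n, t) = Σ_{j=0}^3 C(n, j) (q−1)^j.
  j = 0: C(15,0)·(1)^0 = 1·1 = 1.
  j = 1: C(15,1)·(1)^1 = 15·1 = 15.
  j = 2: C(15,2)·(1)^2 = 105·1 = 105.
  j = 3: C(15,3)·(1)^3 = 455·1 = 455.
  V_q(n, t) = 1 + 15 + 105 + 455 = 576.
Step 2: q^n = 2^15 = 32768.
Step 3: Hamming bound ⌊q^n / V_q(n,t)⌋ = ⌊32768/576⌋ = 56.
Step 4: Compare |C| = 88 to 56: violated.
The claimed |C| lies above the Hamming bound, so no 2-ary code of length 15 with d ≥ 7 can have 88 codewords.


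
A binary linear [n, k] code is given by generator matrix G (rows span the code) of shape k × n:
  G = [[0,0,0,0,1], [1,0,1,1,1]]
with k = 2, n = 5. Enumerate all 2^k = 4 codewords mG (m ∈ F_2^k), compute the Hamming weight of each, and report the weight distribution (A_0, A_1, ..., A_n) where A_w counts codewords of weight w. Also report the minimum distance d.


Weight distribution: A_0 = 1, A_1 = 1, A_3 = 1, A_4 = 1. Minimum distance d = 1.

Enumerate all 2^2 = 4 messages m ∈ F_2^2.
For each, compute codeword c = mG in F_2^5, then tally its weight.
  m = 00 → c = 00000, weight = 0.
  m = 10 → c = 00001, weight = 1.
  m = 01 → c = 10111, weight = 4.
  m = 11 → c = 10110, weight = 3.
Tally weights:
  weight 0: 1 codewords.
  weight 1: 1 codewords.
  weight 3: 1 codewords.
  weight 4: 1 codewords.
Minimum distance d = smallest w > 0 with A_w > 0 = 1.
Sanity: Σ A_w = 4 = 2^2 = 4 ✓.


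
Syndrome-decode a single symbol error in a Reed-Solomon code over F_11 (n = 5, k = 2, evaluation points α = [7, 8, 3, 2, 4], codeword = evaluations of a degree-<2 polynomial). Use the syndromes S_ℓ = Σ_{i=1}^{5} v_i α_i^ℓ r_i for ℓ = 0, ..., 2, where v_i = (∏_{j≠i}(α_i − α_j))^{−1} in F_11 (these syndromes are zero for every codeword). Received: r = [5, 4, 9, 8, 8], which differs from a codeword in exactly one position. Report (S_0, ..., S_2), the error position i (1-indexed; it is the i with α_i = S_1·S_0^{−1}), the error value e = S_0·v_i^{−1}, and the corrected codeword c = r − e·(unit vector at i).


S = (4, 8, 5), error at position 4, error magnitude e = 9, c = [5, 4, 9, 10, 8].

Step 1: column multipliers v_i = (∏_{j≠i}(α_i − α_j))^{−1} mod 11.
  i = 1 (α = 7): (7−8)(7−3)(7−2)(7−4) = (−1)·4·5·3 = −60 ≡ 6, so v_1 = 6^{−1} = 2 (mod 11).
  i = 2 (α = 8): (8−7)(8−3)(8−2)(8−4) = 1·5·6·4 = 120 ≡ 10, so v_2 = 10^{−1} = 10 (mod 11).
  i = 3 (α = 3): (3−7)(3−8)(3−2)(3−4) = (−4)·(−5)·1·(−1) = −20 ≡ 2, so v_3 = 2^{−1} = 6 (mod 11).
  i = 4 (α = 2): (2−7)(2−8)(2−3)(2−4) = (−5)·(−6)·(−1)·(−2) = 60 ≡ 5, so v_4 = 5^{−1} = 9 (mod 11).
  i = 5 (α = 4): (4−7)(4−8)(4−3)(4−2) = (−3)·(−4)·1·2 = 24 ≡ 2, so v_5 = 2^{−1} = 6 (mod 11).
  v = [2, 10, 6, 9, 6].
Step 2: syndromes of r = [5, 4, 9, 8, 8] (all sums mod 11).
  S_0 = Σ v_i r_i = 2·5 + 10·4 + 6·9 + 9·8 + 6·8 = 224 ≡ 4.
  S_1 = Σ v_i α_i r_i = 2·7·5 + 10·8·4 + 6·3·9 + 9·2·8 + 6·4·8 = 888 ≡ 8.
  α_i^2 mod 11 = [5, 9, 9, 4, 5].
  S_2 = Σ v_i α_i^2 r_i = 2·5·5 + 10·9·4 + 6·9·9 + 9·4·8 + 6·5·8 = 1424 ≡ 5.
  S = (4, 8, 5) ≠ 0, so r is not a codeword (an error is present).
Step 3: locate the error. For a single error e at position i, S_ℓ = v_i·e·α_i^ℓ, so α_err = S_1/S_0.
  S_0^{−1} = 4^{−1} = 3 (mod 11), so α_err = 8·3 = 24 ≡ 2 = α_4. Error position i = 4.
  Consistency check: S_2/S_1 = 5·7 = 35 ≡ 2 = α_err ✓ (single-error assumption holds).
Step 4: error magnitude e = S_0/v_4 = S_0·∏_{j≠4}(α_4 − α_j) = 4·5 = 20 ≡ 9 (mod 11).
Step 5: correct position 4: c_4 = r_4 − e = 8 − 9 ≡ 10 (mod 11). Hence c = [5, 4, 9, 10, 8].
  Check: interpolating c through the α_i gives m(x) = 1 + 10·x (degree < 2) with m(α_i) = c_i for every i, so c is indeed a codeword.
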